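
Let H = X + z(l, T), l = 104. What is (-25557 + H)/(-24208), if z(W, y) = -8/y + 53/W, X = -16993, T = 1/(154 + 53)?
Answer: 4597371/2517632 ≈ 1.8261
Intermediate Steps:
T = 1/207 ≈ 0.0048309
H = -1939443/104 (H = -16993 + (-8/1/207 + 53/104) = -16993 + (-8*207 + 53*(1/104)) = -16993 + (-1656 + 53/104) = -16993 - 172171/104 = -1939443/104 ≈ -18649.)
(-25557 + H)/(-24208) = (-25557 - 1939443/104)/(-24208) = -4597371/104*(-1/24208) = 4597371/2517632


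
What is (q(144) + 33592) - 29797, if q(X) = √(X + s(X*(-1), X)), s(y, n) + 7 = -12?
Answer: 3795 + 5*√5 ≈ 3806.2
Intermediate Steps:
s(y, n) = -19 (s(y, n) = -7 - 12 = -19)
q(X) = √(-19 + X) (q(X) = √(X - 19) = √(-19 + X))
(q(144) + 33592) - 29797 = (√(-19 + 144) + 33592) - 29797 = (√125 + 33592) - 29797 = (5*√5 + 33592) - 29797 = (33592 + 5*√5) - 29797 = 3795 + 5*√5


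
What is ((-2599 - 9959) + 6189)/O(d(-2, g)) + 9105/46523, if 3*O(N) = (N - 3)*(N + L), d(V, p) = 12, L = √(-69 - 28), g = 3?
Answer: -1183025643/11212043 + 2123*I*√97/241 ≈ -105.51 + 86.76*I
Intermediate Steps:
L = I*√97 (L = √(-97) = I*√97 ≈ 9.8489*I)
O(N) = (-3 + N)*(N + I*√97)/3 (O(N) = ((N - 3)*(N + I*√97))/3 = ((-3 + N)*(N + I*√97))/3 = (-3 + N)*(N + I*√97)/3)
((-2599 - 9959) + 6189)/O(d(-2, g)) + 9105/46523 = ((-2599 - 9959) + 6189)/(-1*12 + (⅓)*12² - I*√97 + (⅓)*I*12*√97) + 9105/46523 = (-12558 + 6189)/(-12 + (⅓)*144 - I*√97 + 4*I*√97) + 9105*(1/46523) = -6369/(-12 + 48 - I*√97 + 4*I*√97) + 9105/46523 = -6369/(36 + 3*I*√97) + 9105/46523 = 9105/46523 - 6369/(36 + 3*I*√97)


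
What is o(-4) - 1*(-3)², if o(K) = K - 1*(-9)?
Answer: -4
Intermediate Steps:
o(K) = 9 + K (o(K) = K + 9 = 9 + K)
o(-4) - 1*(-3)² = (9 - 4) - 1*(-3)² = 5 - 1*9 = 5 - 9 = -4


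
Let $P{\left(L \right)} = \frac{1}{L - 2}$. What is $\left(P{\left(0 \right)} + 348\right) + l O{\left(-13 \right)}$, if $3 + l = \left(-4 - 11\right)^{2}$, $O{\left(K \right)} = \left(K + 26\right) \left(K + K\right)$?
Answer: $- \frac{149377}{2} \approx -74689.0$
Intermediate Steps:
$P{\left(L \right)} = \frac{1}{-2 + L}$
$O{\left(K \right)} = 2 K \left(26 + K\right)$ ($O{\left(K \right)} = \left(26 + K\right) 2 K = 2 K \left(26 + K\right)$)
$l = 222$ ($l = -3 + \left(-4 - 11\right)^{2} = -3 + \left(-15\right)^{2} = -3 + 225 = 222$)
$\left(P{\left(0 \right)} + 348\right) + l O{\left(-13 \right)} = \left(\frac{1}{-2 + 0} + 348\right) + 222 \cdot 2 \left(-13\right) \left(26 - 13\right) = \left(\frac{1}{-2} + 348\right) + 222 \cdot 2 \left(-13\right) 13 = \left(- \frac{1}{2} + 348\right) + 222 \left(-338\right) = \frac{695}{2} - 75036 = - \frac{149377}{2}$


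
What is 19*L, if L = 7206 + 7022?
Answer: 270332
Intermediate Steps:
L = 14228
19*L = 19*14228 = 270332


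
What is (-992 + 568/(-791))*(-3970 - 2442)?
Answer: 719279840/113 ≈ 6.3653e+6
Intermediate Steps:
(-992 + 568/(-791))*(-3970 - 2442) = (-992 + 568*(-1/791))*(-6412) = (-992 - 568/791)*(-6412) = -785240/791*(-6412) = 719279840/113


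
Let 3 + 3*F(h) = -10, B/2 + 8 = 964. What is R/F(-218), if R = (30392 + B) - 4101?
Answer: -84609/13 ≈ -6508.4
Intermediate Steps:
B = 1912 (B = -16 + 2*964 = -16 + 1928 = 1912)
F(h) = -13/3 (F(h) = -1 + (⅓)*(-10) = -1 - 10/3 = -13/3)
R = 28203 (R = (30392 + 1912) - 4101 = 32304 - 4101 = 28203)
R/F(-218) = 28203/(-13/3) = 28203*(-3/13) = -84609/13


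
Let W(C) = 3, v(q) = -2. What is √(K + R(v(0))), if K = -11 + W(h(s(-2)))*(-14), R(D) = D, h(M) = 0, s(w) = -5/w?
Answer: I*√55 ≈ 7.4162*I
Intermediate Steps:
K = -53 (K = -11 + 3*(-14) = -11 - 42 = -53)
√(K + R(v(0))) = √(-53 - 2) = √(-55) = I*√55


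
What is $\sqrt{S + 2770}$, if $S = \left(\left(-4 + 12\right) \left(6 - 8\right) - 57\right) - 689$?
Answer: $2 \sqrt{502} \approx 44.811$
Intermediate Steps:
$S = -762$ ($S = \left(8 \left(-2\right) - 57\right) - 689 = \left(-16 - 57\right) - 689 = -73 - 689 = -762$)
$\sqrt{S + 2770} = \sqrt{-762 + 2770} = \sqrt{2008} = 2 \sqrt{502}$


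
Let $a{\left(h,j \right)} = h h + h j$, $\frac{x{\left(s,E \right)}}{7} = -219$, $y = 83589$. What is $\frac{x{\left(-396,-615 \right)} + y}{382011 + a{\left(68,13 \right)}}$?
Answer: $\frac{27352}{129173} \approx 0.21175$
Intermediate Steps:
$x{\left(s,E \right)} = -1533$ ($x{\left(s,E \right)} = 7 \left(-219\right) = -1533$)
$a{\left(h,j \right)} = h^{2} + h j$
$\frac{x{\left(-396,-615 \right)} + y}{382011 + a{\left(68,13 \right)}} = \frac{-1533 + 83589}{382011 + 68 \left(68 + 13\right)} = \frac{82056}{382011 + 68 \cdot 81} = \frac{82056}{382011 + 5508} = \frac{82056}{387519} = 82056 \cdot \frac{1}{387519} = \frac{27352}{129173}$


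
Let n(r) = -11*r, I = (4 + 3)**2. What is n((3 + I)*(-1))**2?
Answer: 327184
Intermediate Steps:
I = 49 (I = 7**2 = 49)
n((3 + I)*(-1))**2 = (-11*(3 + 49)*(-1))**2 = (-572*(-1))**2 = (-11*(-52))**2 = 572**2 = 327184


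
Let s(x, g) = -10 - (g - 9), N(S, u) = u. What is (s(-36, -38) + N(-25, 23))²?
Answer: 3600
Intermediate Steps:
s(x, g) = -1 - g (s(x, g) = -10 - (-9 + g) = -10 + (9 - g) = -1 - g)
(s(-36, -38) + N(-25, 23))² = ((-1 - 1*(-38)) + 23)² = ((-1 + 38) + 23)² = (37 + 23)² = 60² = 3600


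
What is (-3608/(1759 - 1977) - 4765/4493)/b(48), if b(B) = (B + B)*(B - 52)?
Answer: -7585987/188059008 ≈ -0.040338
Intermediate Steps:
b(B) = 2*B*(-52 + B) (b(B) = (2*B)*(-52 + B) = 2*B*(-52 + B))
(-3608/(1759 - 1977) - 4765/4493)/b(48) = (-3608/(1759 - 1977) - 4765/4493)/((2*48*(-52 + 48))) = (-3608/(-218) - 4765*1/4493)/((2*48*(-4))) = (-3608*(-1/218) - 4765/4493)/(-384) = (1804/109 - 4765/4493)*(-1/384) = (7585987/489737)*(-1/384) = -7585987/188059008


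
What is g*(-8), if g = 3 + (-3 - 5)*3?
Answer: 168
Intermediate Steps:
g = -21 (g = 3 - 8*3 = 3 - 24 = -21)
g*(-8) = -21*(-8) = 168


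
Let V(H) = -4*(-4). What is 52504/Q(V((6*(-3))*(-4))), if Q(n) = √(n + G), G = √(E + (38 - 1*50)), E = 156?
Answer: 26252*√7/7 ≈ 9922.3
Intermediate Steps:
V(H) = 16
G = 12 (G = √(156 + (38 - 1*50)) = √(156 + (38 - 50)) = √(156 - 12) = √144 = 12)
Q(n) = √(12 + n) (Q(n) = √(n + 12) = √(12 + n))
52504/Q(V((6*(-3))*(-4))) = 52504/(√(12 + 16)) = 52504/(√28) = 52504/((2*√7)) = 52504*(√7/14) = 26252*√7/7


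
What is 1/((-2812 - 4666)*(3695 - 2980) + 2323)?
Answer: -1/5344447 ≈ -1.8711e-7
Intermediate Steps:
1/((-2812 - 4666)*(3695 - 2980) + 2323) = 1/(-7478*715 + 2323) = 1/(-5346770 + 2323) = 1/(-5344447) = -1/5344447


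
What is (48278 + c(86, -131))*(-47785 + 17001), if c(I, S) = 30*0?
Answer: -1486189952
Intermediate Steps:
c(I, S) = 0
(48278 + c(86, -131))*(-47785 + 17001) = (48278 + 0)*(-47785 + 17001) = 48278*(-30784) = -1486189952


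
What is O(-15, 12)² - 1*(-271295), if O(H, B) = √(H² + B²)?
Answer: 271664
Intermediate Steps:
O(H, B) = √(B² + H²)
O(-15, 12)² - 1*(-271295) = (√(12² + (-15)²))² - 1*(-271295) = (√(144 + 225))² + 271295 = (√369)² + 271295 = (3*√41)² + 271295 = 369 + 271295 = 271664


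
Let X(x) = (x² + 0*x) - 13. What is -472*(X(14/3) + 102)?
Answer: -470584/9 ≈ -52287.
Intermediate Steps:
X(x) = -13 + x² (X(x) = (x² + 0) - 13 = x² - 13 = -13 + x²)
-472*(X(14/3) + 102) = -472*((-13 + (14/3)²) + 102) = -472*((-13 + 196/9) + 102) = -472*(79/9 + 102) = -472*997/9 = -470584/9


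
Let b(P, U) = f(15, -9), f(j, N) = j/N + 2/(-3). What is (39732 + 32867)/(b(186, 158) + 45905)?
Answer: 217797/137708 ≈ 1.5816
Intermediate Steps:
f(j, N) = -⅔ + j/N (f(j, N) = j/N + 2*(-⅓) = j/N - ⅔ = -⅔ + j/N)
b(P, U) = -7/3 (b(P, U) = -⅔ + 15/(-9) = -⅔ + 15*(-⅑) = -⅔ - 5/3 = -7/3)
(39732 + 32867)/(b(186, 158) + 45905) = (39732 + 32867)/(-7/3 + 45905) = 72599/(137708/3) = 72599*(3/137708) = 217797/137708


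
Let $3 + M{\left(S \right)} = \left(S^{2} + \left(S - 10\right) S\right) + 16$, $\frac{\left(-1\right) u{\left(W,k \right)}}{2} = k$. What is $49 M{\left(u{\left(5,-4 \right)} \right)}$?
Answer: $2989$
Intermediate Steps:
$u{\left(W,k \right)} = - 2 k$
$M{\left(S \right)} = 13 + S^{2} + S \left(-10 + S\right)$ ($M{\left(S \right)} = -3 + \left(\left(S^{2} + \left(S - 10\right) S\right) + 16\right) = -3 + \left(\left(S^{2} + \left(-10 + S\right) S\right) + 16\right) = -3 + \left(\left(S^{2} + S \left(-10 + S\right)\right) + 16\right) = -3 + \left(16 + S^{2} + S \left(-10 + S\right)\right) = 13 + S^{2} + S \left(-10 + S\right)$)
$49 M{\left(u{\left(5,-4 \right)} \right)} = 49 \left(13 - 10 \left(\left(-2\right) \left(-4\right)\right) + 2 \left(\left(-2\right) \left(-4\right)\right)^{2}\right) = 49 \left(13 - 80 + 2 \cdot 8^{2}\right) = 49 \left(13 - 80 + 2 \cdot 64\right) = 49 \left(13 - 80 + 128\right) = 49 \cdot 61 = 2989$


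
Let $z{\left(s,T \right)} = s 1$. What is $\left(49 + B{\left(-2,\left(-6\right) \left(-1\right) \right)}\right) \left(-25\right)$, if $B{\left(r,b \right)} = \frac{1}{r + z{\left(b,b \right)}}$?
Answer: $- \frac{4925}{4} \approx -1231.3$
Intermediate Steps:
$z{\left(s,T \right)} = s$
$B{\left(r,b \right)} = \frac{1}{b + r}$ ($B{\left(r,b \right)} = \frac{1}{r + b} = \frac{1}{b + r}$)
$\left(49 + B{\left(-2,\left(-6\right) \left(-1\right) \right)}\right) \left(-25\right) = \left(49 + \frac{1}{\left(-6\right) \left(-1\right) - 2}\right) \left(-25\right) = \left(49 + \frac{1}{6 - 2}\right) \left(-25\right) = \left(49 + \frac{1}{4}\right) \left(-25\right) = \frac{197}{4} \left(-25\right) = - \frac{4925}{4}$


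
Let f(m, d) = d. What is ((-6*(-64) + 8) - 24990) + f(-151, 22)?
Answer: -24576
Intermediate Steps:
((-6*(-64) + 8) - 24990) + f(-151, 22) = ((-6*(-64) + 8) - 24990) + 22 = ((384 + 8) - 24990) + 22 = (392 - 24990) + 22 = -24598 + 22 = -24576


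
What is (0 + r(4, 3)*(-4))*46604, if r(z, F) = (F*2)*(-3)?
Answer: 3355488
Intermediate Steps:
r(z, F) = -6*F (r(z, F) = (2*F)*(-3) = -6*F)
(0 + r(4, 3)*(-4))*46604 = (0 - 6*3*(-4))*46604 = (0 - 18*(-4))*46604 = (0 + 72)*46604 = 72*46604 = 3355488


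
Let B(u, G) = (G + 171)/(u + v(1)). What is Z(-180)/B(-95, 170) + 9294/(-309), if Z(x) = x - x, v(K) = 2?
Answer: -3098/103 ≈ -30.078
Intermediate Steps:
Z(x) = 0
B(u, G) = (171 + G)/(2 + u) (B(u, G) = (G + 171)/(u + 2) = (171 + G)/(2 + u))
Z(-180)/B(-95, 170) + 9294/(-309) = 0/(((171 + 170)/(2 - 95))) + 9294/(-309) = 0/((341/(-93))) + 9294*(-1/309) = 0/((-1/93*341)) - 3098/103 = 0/(-11/3) - 3098/103 = 0*(-3/11) - 3098/103 = 0 - 3098/103 = -3098/103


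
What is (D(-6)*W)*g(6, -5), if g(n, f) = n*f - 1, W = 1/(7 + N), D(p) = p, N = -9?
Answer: -93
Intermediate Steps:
W = -½ (W = 1/(7 - 9) = 1/(-2) = -½ ≈ -0.50000)
g(n, f) = -1 + f*n (g(n, f) = f*n - 1 = -1 + f*n)
(D(-6)*W)*g(6, -5) = (-6*(-½))*(-1 - 5*6) = 3*(-1 - 30) = 3*(-31) = -93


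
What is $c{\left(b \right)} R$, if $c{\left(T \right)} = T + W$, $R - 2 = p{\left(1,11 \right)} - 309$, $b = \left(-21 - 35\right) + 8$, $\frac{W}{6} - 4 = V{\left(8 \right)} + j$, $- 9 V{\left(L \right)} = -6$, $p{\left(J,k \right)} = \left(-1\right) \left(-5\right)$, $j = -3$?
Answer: $11476$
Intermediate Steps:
$p{\left(J,k \right)} = 5$
$V{\left(L \right)} = \frac{2}{3}$ ($V{\left(L \right)} = \left(- \frac{1}{9}\right) \left(-6\right) = \frac{2}{3}$)
$W = 10$ ($W = 24 + 6 \left(\frac{2}{3} - 3\right) = 24 + 6 \left(- \frac{7}{3}\right) = 24 - 14 = 10$)
$b = -48$ ($b = -56 + 8 = -48$)
$R = -302$ ($R = 2 + \left(5 - 309\right) = 2 - 304 = -302$)
$c{\left(T \right)} = 10 + T$ ($c{\left(T \right)} = T + 10 = 10 + T$)
$c{\left(b \right)} R = \left(10 - 48\right) \left(-302\right) = \left(-38\right) \left(-302\right) = 11476$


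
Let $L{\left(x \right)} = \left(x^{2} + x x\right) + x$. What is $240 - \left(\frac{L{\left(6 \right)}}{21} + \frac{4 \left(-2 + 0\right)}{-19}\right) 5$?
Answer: $\frac{29170}{133} \approx 219.32$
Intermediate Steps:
$L{\left(x \right)} = x + 2 x^{2}$ ($L{\left(x \right)} = \left(x^{2} + x^{2}\right) + x = 2 x^{2} + x = x + 2 x^{2}$)
$240 - \left(\frac{L{\left(6 \right)}}{21} + \frac{4 \left(-2 + 0\right)}{-19}\right) 5 = 240 - \left(\frac{6 \left(1 + 2 \cdot 6\right)}{21} + \frac{4 \left(-2 + 0\right)}{-19}\right) 5 = 240 - \left(6 \left(1 + 12\right) \frac{1}{21} + 4 \left(-2\right) \left(- \frac{1}{19}\right)\right) 5 = 240 - \left(6 \cdot 13 \cdot \frac{1}{21} - - \frac{8}{19}\right) 5 = 240 - \left(78 \cdot \frac{1}{21} + \frac{8}{19}\right) 5 = 240 - \left(\frac{26}{7} + \frac{8}{19}\right) 5 = 240 - \frac{550}{133} \cdot 5 = 240 - \frac{2750}{133} = \frac{29170}{133}$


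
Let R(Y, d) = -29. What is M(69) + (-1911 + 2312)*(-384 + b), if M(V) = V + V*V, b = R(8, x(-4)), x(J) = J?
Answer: -160783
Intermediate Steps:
b = -29
M(V) = V + V²
M(69) + (-1911 + 2312)*(-384 + b) = 69*(1 + 69) + (-1911 + 2312)*(-384 - 29) = 69*70 + 401*(-413) = 4830 - 165613 = -160783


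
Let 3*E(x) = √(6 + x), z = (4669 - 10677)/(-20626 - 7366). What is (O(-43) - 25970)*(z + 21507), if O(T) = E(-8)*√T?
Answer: -1954339731680/3499 - 75253744*√86/10497 ≈ -5.5861e+8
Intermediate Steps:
z = 751/3499 (z = -6008/(-27992) = -6008*(-1/27992) = 751/3499 ≈ 0.21463)
E(x) = √(6 + x)/3
O(T) = I*√2*√T/3 (O(T) = (√(6 - 8)/3)*√T = (√(-2)/3)*√T = ((I*√2)/3)*√T = (I*√2/3)*√T = I*√2*√T/3)
(O(-43) - 25970)*(z + 21507) = (I*√2*√(-43)/3 - 25970)*(751/3499 + 21507) = (I*√2*(I*√43)/3 - 25970)*(75253744/3499) = (-√86/3 - 25970)*(75253744/3499) = (-25970 - √86/3)*(75253744/3499) = -1954339731680/3499 - 75253744*√86/10497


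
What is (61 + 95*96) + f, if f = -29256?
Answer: -20075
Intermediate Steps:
(61 + 95*96) + f = (61 + 95*96) - 29256 = (61 + 9120) - 29256 = 9181 - 29256 = -20075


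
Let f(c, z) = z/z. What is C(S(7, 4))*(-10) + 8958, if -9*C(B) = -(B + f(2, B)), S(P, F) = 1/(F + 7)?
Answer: 295574/33 ≈ 8956.8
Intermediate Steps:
f(c, z) = 1
S(P, F) = 1/(7 + F)
C(B) = 1/9 + B/9 (C(B) = -(-1)*(B + 1)/9 = -(-1)*(1 + B)/9 = -(-1 - B)/9 = 1/9 + B/9)
C(S(7, 4))*(-10) + 8958 = (1/9 + 1/(9*(7 + 4)))*(-10) + 8958 = (1/9 + (1/9)/11)*(-10) + 8958 = (1/9 + (1/9)*(1/11))*(-10) + 8958 = (1/9 + 1/99)*(-10) + 8958 = (4/33)*(-10) + 8958 = -40/33 + 8958 = 295574/33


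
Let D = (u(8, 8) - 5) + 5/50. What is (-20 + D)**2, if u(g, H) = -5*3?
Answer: 159201/100 ≈ 1592.0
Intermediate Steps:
u(g, H) = -15
D = -199/10 (D = (-15 - 5) + 5/50 = -20 + 5*(1/50) = -20 + 1/10 = -199/10 ≈ -19.900)
(-20 + D)**2 = (-20 - 199/10)**2 = (-399/10)**2 = 159201/100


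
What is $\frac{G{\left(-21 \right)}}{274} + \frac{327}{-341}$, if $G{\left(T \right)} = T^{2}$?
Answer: $\frac{60783}{93434} \approx 0.65055$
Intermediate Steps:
$\frac{G{\left(-21 \right)}}{274} + \frac{327}{-341} = \frac{\left(-21\right)^{2}}{274} + \frac{327}{-341} = 441 \cdot \frac{1}{274} + 327 \left(- \frac{1}{341}\right) = \frac{441}{274} - \frac{327}{341} = \frac{60783}{93434}$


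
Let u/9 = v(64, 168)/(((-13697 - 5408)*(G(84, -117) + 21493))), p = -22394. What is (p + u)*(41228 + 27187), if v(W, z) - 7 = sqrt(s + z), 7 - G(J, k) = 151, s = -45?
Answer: -124979153866836819/81574529 - 123147*sqrt(123)/81574529 ≈ -1.5321e+9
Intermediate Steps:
G(J, k) = -144 (G(J, k) = 7 - 1*151 = 7 - 151 = -144)
v(W, z) = 7 + sqrt(-45 + z)
u = -63/407872645 - 9*sqrt(123)/407872645 (u = 9*((7 + sqrt(-45 + 168))/(((-13697 - 5408)*(-144 + 21493)))) = 9*((7 + sqrt(123))/((-19105*21349))) = 9*((7 + sqrt(123))/(-407872645)) = 9*((7 + sqrt(123))*(-1/407872645)) = 9*(-7/407872645 - sqrt(123)/407872645) = -63/407872645 - 9*sqrt(123)/407872645 ≈ -3.9918e-7)
(p + u)*(41228 + 27187) = (-22394 + (-63/407872645 - 9*sqrt(123)/407872645))*(41228 + 27187) = (-9133900012193/407872645 - 9*sqrt(123)/407872645)*68415 = -124979153866836819/81574529 - 123147*sqrt(123)/81574529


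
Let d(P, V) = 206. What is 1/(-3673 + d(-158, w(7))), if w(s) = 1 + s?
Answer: -1/3467 ≈ -0.00028843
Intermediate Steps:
1/(-3673 + d(-158, w(7))) = 1/(-3673 + 206) = 1/(-3467) = -1/3467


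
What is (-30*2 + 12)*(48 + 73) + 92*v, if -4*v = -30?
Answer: -5118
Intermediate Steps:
v = 15/2 (v = -¼*(-30) = 15/2 ≈ 7.5000)
(-30*2 + 12)*(48 + 73) + 92*v = (-30*2 + 12)*(48 + 73) + 92*(15/2) = (-60 + 12)*121 + 690 = -48*121 + 690 = -5808 + 690 = -5118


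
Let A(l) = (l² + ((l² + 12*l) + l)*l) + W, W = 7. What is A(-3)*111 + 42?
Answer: 11808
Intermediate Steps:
A(l) = 7 + l² + l*(l² + 13*l) (A(l) = (l² + ((l² + 12*l) + l)*l) + 7 = (l² + (l² + 13*l)*l) + 7 = (l² + l*(l² + 13*l)) + 7 = 7 + l² + l*(l² + 13*l))
A(-3)*111 + 42 = (7 + (-3)³ + 14*(-3)²)*111 + 42 = (7 - 27 + 14*9)*111 + 42 = (7 - 27 + 126)*111 + 42 = 106*111 + 42 = 11766 + 42 = 11808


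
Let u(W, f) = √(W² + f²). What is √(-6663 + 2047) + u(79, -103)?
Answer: 5*√674 + 2*I*√1154 ≈ 129.81 + 67.941*I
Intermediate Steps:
√(-6663 + 2047) + u(79, -103) = √(-6663 + 2047) + √(79² + (-103)²) = √(-4616) + √(6241 + 10609) = 2*I*√1154 + √16850 = 2*I*√1154 + 5*√674 = 5*√674 + 2*I*√1154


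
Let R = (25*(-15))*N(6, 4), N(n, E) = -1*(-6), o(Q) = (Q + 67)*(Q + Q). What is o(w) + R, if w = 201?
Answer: 105486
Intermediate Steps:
o(Q) = 2*Q*(67 + Q) (o(Q) = (67 + Q)*(2*Q) = 2*Q*(67 + Q))
N(n, E) = 6
R = -2250 (R = (25*(-15))*6 = -375*6 = -2250)
o(w) + R = 2*201*(67 + 201) - 2250 = 2*201*268 - 2250 = 107736 - 2250 = 105486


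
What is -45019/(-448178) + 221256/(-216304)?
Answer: -2794508806/3029459191 ≈ -0.92244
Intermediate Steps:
-45019/(-448178) + 221256/(-216304) = -45019*(-1/448178) + 221256*(-1/216304) = 45019/448178 - 27657/27038 = -2794508806/3029459191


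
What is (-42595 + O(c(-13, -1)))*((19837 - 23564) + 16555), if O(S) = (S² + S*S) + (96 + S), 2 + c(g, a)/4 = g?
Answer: -453585252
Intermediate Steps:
c(g, a) = -8 + 4*g
O(S) = 96 + S + 2*S² (O(S) = (S² + S²) + (96 + S) = 2*S² + (96 + S) = 96 + S + 2*S²)
(-42595 + O(c(-13, -1)))*((19837 - 23564) + 16555) = (-42595 + (96 + (-8 + 4*(-13)) + 2*(-8 + 4*(-13))²))*((19837 - 23564) + 16555) = (-42595 + (96 + (-8 - 52) + 2*(-8 - 52)²))*(-3727 + 16555) = (-42595 + (96 - 60 + 2*(-60)²))*12828 = (-42595 + (96 - 60 + 2*3600))*12828 = (-42595 + (96 - 60 + 7200))*12828 = (-42595 + 7236)*12828 = -35359*12828 = -453585252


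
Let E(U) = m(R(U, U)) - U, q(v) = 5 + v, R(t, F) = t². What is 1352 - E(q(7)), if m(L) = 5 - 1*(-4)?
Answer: 1355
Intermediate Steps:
m(L) = 9 (m(L) = 5 + 4 = 9)
E(U) = 9 - U
1352 - E(q(7)) = 1352 - (9 - (5 + 7)) = 1352 - (9 - 1*12) = 1352 - (9 - 12) = 1352 - 1*(-3) = 1352 + 3 = 1355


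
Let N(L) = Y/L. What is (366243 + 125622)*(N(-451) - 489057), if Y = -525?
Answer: -9862527398130/41 ≈ -2.4055e+11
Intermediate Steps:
N(L) = -525/L
(366243 + 125622)*(N(-451) - 489057) = (366243 + 125622)*(-525/(-451) - 489057) = 491865*(-525*(-1/451) - 489057) = 491865*(525/451 - 489057) = 491865*(-220564182/451) = -9862527398130/41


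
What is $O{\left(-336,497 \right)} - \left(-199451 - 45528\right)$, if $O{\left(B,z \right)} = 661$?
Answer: $245640$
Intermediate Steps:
$O{\left(-336,497 \right)} - \left(-199451 - 45528\right) = 661 - \left(-199451 - 45528\right) = 661 - -244979 = 661 + 244979 = 245640$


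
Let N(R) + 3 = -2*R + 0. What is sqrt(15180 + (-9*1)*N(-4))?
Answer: sqrt(15135) ≈ 123.02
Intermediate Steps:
N(R) = -3 - 2*R (N(R) = -3 + (-2*R + 0) = -3 - 2*R)
sqrt(15180 + (-9*1)*N(-4)) = sqrt(15180 + (-9*1)*(-3 - 2*(-4))) = sqrt(15180 - 9*(-3 + 8)) = sqrt(15180 - 9*5) = sqrt(15180 - 45) = sqrt(15135)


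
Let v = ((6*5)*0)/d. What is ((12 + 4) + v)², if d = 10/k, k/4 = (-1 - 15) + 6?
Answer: 256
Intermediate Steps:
k = -40 (k = 4*((-1 - 15) + 6) = 4*(-16 + 6) = 4*(-10) = -40)
d = -¼ (d = 10/(-40) = 10*(-1/40) = -¼ ≈ -0.25000)
v = 0 (v = ((6*5)*0)/(-¼) = (30*0)*(-4) = 0*(-4) = 0)
((12 + 4) + v)² = ((12 + 4) + 0)² = (16 + 0)² = 16² = 256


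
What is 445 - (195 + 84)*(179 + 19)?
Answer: -54797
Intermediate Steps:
445 - (195 + 84)*(179 + 19) = 445 - 279*198 = 445 - 1*55242 = 445 - 55242 = -54797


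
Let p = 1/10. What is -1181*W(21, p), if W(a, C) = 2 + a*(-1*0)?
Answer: -2362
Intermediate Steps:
p = ⅒ ≈ 0.10000
W(a, C) = 2 (W(a, C) = 2 + a*0 = 2 + 0 = 2)
-1181*W(21, p) = -1181*2 = -2362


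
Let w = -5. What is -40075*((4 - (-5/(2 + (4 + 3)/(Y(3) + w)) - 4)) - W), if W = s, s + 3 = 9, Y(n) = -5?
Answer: -3045700/13 ≈ -2.3428e+5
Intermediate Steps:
s = 6 (s = -3 + 9 = 6)
W = 6
-40075*((4 - (-5/(2 + (4 + 3)/(Y(3) + w)) - 4)) - W) = -40075*((4 - (-5/(2 + (4 + 3)/(-5 - 5)) - 4)) - 1*6) = -40075*((4 - (-5/(2 + 7/(-10)) - 4)) - 6) = -40075*((4 - (-5/(2 + 7*(-⅒)) - 4)) - 6) = -40075*((4 - (-5/(2 - 7/10) - 4)) - 6) = -40075*((4 - (-5/(13/10) - 4)) - 6) = -40075*((4 - ((10/13)*(-5) - 4)) - 6) = -40075*((4 - (-50/13 - 4)) - 6) = -40075*((4 - 1*(-102/13)) - 6) = -40075*((4 + 102/13) - 6) = -40075*(154/13 - 6) = -40075*76/13 = -3045700/13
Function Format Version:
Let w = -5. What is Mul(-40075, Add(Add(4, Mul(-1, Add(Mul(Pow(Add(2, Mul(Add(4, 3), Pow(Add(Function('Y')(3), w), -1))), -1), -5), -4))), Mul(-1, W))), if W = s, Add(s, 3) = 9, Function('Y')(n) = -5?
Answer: Rational(-3045700, 13) ≈ -2.3428e+5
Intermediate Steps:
s = 6 (s = Add(-3, 9) = 6)
W = 6
Mul(-40075, Add(Add(4, Mul(-1, Add(Mul(Pow(Add(2, Mul(Add(4, 3), Pow(Add(Function('Y')(3), w), -1))), -1), -5), -4))), Mul(-1, W))) = Mul(-40075, Add(Add(4, Mul(-1, Add(Mul(Pow(Add(2, Mul(Add(4, 3), Pow(Add(-5, -5), -1))), -1), -5), -4))), Mul(-1, 6))) = Mul(-40075, Add(Add(4, Mul(-1, Add(Mul(Pow(Add(2, Mul(7, Pow(-10, -1))), -1), -5), -4))), -6)) = Mul(-40075, Add(Add(4, Mul(-1, Add(Mul(Pow(Add(2, Mul(7, Rational(-1, 10))), -1), -5), -4))), -6)) = Mul(-40075, Add(Add(4, Mul(-1, Add(Mul(Pow(Add(2, Rational(-7, 10)), -1), -5), -4))), -6)) = Mul(-40075, Add(Add(4, Mul(-1, Add(Mul(Pow(Rational(13, 10), -1), -5), -4))), -6)) = Mul(-40075, Add(Add(4, Mul(-1, Add(Mul(Rational(10, 13), -5), -4))), -6)) = Mul(-40075, Add(Add(4, Mul(-1, Add(Rational(-50, 13), -4))), -6)) = Mul(-40075, Add(Add(4, Mul(-1, Rational(-102, 13))), -6)) = Mul(-40075, Add(Add(4, Rational(102, 13)), -6)) = Mul(-40075, Add(Rational(154, 13), -6)) = Mul(-40075, Rational(76, 13)) = Rational(-3045700, 13)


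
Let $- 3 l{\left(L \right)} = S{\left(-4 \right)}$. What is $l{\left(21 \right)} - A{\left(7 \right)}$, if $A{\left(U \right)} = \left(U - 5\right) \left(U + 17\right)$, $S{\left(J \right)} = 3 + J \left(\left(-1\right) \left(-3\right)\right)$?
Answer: $-45$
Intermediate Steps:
$S{\left(J \right)} = 3 + 3 J$ ($S{\left(J \right)} = 3 + J 3 = 3 + 3 J$)
$A{\left(U \right)} = \left(-5 + U\right) \left(17 + U\right)$
$l{\left(L \right)} = 3$ ($l{\left(L \right)} = - \frac{3 + 3 \left(-4\right)}{3} = - \frac{3 - 12}{3} = \left(- \frac{1}{3}\right) \left(-9\right) = 3$)
$l{\left(21 \right)} - A{\left(7 \right)} = 3 - \left(-85 + 7^{2} + 12 \cdot 7\right) = 3 - \left(-85 + 49 + 84\right) = 3 - 48 = -45$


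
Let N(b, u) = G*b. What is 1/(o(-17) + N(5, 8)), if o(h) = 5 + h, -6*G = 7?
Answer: -6/107 ≈ -0.056075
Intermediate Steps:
G = -7/6 (G = -⅙*7 = -7/6 ≈ -1.1667)
N(b, u) = -7*b/6
1/(o(-17) + N(5, 8)) = 1/((5 - 17) - 7/6*5) = 1/(-12 - 35/6) = 1/(-107/6) = -6/107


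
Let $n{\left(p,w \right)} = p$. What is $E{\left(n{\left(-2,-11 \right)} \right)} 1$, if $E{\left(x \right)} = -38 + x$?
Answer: $-40$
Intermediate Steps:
$E{\left(n{\left(-2,-11 \right)} \right)} 1 = \left(-38 - 2\right) 1 = \left(-40\right) 1 = -40$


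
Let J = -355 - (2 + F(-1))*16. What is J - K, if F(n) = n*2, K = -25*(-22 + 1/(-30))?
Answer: -5435/6 ≈ -905.83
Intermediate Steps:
K = 3305/6 (K = -25*(-22 - 1/30) = -25*(-661/30) = 3305/6 ≈ 550.83)
F(n) = 2*n
J = -355 (J = -355 - (2 + 2*(-1))*16 = -355 - (2 - 2)*16 = -355 - 0*16 = -355 - 1*0 = -355 + 0 = -355)
J - K = -355 - 1*3305/6 = -355 - 3305/6 = -5435/6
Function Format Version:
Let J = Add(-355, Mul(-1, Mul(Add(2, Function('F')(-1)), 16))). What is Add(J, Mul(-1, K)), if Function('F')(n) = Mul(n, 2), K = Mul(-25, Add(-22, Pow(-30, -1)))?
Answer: Rational(-5435, 6) ≈ -905.83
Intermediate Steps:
K = Rational(3305, 6) (K = Mul(-25, Add(-22, Rational(-1, 30))) = Mul(-25, Rational(-661, 30)) = Rational(3305, 6) ≈ 550.83)
Function('F')(n) = Mul(2, n)
J = -355 (J = Add(-355, Mul(-1, Mul(Add(2, Mul(2, -1)), 16))) = Add(-355, Mul(-1, Mul(Add(2, -2), 16))) = Add(-355, Mul(-1, Mul(0, 16))) = Add(-355, Mul(-1, 0)) = Add(-355, 0) = -355)
Add(J, Mul(-1, K)) = Add(-355, Mul(-1, Rational(3305, 6))) = Add(-355, Rational(-3305, 6)) = Rational(-5435, 6)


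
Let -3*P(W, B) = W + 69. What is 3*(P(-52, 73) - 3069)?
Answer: -9224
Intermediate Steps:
P(W, B) = -23 - W/3 (P(W, B) = -(W + 69)/3 = -(69 + W)/3 = -23 - W/3)
3*(P(-52, 73) - 3069) = 3*((-23 - 1/3*(-52)) - 3069) = 3*((-23 + 52/3) - 3069) = 3*(-17/3 - 3069) = 3*(-9224/3) = -9224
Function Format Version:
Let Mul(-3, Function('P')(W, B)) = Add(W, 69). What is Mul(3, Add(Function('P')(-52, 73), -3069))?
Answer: -9224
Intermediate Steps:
Function('P')(W, B) = Add(-23, Mul(Rational(-1, 3), W)) (Function('P')(W, B) = Mul(Rational(-1, 3), Add(W, 69)) = Mul(Rational(-1, 3), Add(69, W)) = Add(-23, Mul(Rational(-1, 3), W)))
Mul(3, Add(Function('P')(-52, 73), -3069)) = Mul(3, Add(Add(-23, Mul(Rational(-1, 3), -52)), -3069)) = Mul(3, Add(Add(-23, Rational(52, 3)), -3069)) = Mul(3, Add(Rational(-17, 3), -3069)) = Mul(3, Rational(-9224, 3)) = -9224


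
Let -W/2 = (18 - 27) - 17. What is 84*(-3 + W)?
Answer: 4116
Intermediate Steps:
W = 52 (W = -2*((18 - 27) - 17) = -2*(-9 - 17) = -2*(-26) = 52)
84*(-3 + W) = 84*(-3 + 52) = 84*49 = 4116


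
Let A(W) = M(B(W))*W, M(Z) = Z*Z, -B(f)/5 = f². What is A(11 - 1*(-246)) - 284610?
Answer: 28028872041815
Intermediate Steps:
B(f) = -5*f²
M(Z) = Z²
A(W) = 25*W⁵ (A(W) = (-5*W²)²*W = (25*W⁴)*W = 25*W⁵)
A(11 - 1*(-246)) - 284610 = 25*(11 - 1*(-246))⁵ - 284610 = 25*(11 + 246)⁵ - 284610 = 25*257⁵ - 284610 = 25*1121154893057 - 284610 = 28028872326425 - 284610 = 28028872041815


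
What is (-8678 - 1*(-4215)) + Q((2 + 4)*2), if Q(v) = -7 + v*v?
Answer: -4326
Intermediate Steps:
Q(v) = -7 + v²
(-8678 - 1*(-4215)) + Q((2 + 4)*2) = (-8678 - 1*(-4215)) + (-7 + ((2 + 4)*2)²) = (-8678 + 4215) + (-7 + (6*2)²) = -4463 + (-7 + 12²) = -4463 + (-7 + 144) = -4463 + 137 = -4326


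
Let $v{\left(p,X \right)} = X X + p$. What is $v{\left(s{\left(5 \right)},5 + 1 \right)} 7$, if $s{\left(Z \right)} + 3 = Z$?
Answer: $266$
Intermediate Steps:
$s{\left(Z \right)} = -3 + Z$
$v{\left(p,X \right)} = p + X^{2}$ ($v{\left(p,X \right)} = X^{2} + p = p + X^{2}$)
$v{\left(s{\left(5 \right)},5 + 1 \right)} 7 = \left(\left(-3 + 5\right) + \left(5 + 1\right)^{2}\right) 7 = \left(2 + 6^{2}\right) 7 = \left(2 + 36\right) 7 = 38 \cdot 7 = 266$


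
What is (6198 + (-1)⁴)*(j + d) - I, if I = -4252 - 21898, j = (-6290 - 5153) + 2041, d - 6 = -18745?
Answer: -174419909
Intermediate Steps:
d = -18739 (d = 6 - 18745 = -18739)
j = -9402 (j = -11443 + 2041 = -9402)
I = -26150
(6198 + (-1)⁴)*(j + d) - I = (6198 + (-1)⁴)*(-9402 - 18739) - 1*(-26150) = (6198 + 1)*(-28141) + 26150 = 6199*(-28141) + 26150 = -174446059 + 26150 = -174419909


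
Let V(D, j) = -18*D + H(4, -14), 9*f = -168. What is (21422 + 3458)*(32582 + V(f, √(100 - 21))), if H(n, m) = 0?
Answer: 818999840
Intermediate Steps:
f = -56/3 (f = (⅑)*(-168) = -56/3 ≈ -18.667)
V(D, j) = -18*D (V(D, j) = -18*D + 0 = -18*D)
(21422 + 3458)*(32582 + V(f, √(100 - 21))) = (21422 + 3458)*(32582 - 18*(-56/3)) = 24880*(32582 + 336) = 24880*32918 = 818999840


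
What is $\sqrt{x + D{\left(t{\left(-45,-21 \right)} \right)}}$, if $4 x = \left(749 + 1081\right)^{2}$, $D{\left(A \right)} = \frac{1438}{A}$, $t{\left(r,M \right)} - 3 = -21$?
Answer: $\frac{\sqrt{7534306}}{3} \approx 914.96$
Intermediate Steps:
$t{\left(r,M \right)} = -18$ ($t{\left(r,M \right)} = 3 - 21 = -18$)
$x = 837225$ ($x = \frac{\left(749 + 1081\right)^{2}}{4} = \frac{1830^{2}}{4} = \frac{1}{4} \cdot 3348900 = 837225$)
$\sqrt{x + D{\left(t{\left(-45,-21 \right)} \right)}} = \sqrt{837225 + \frac{1438}{-18}} = \sqrt{837225 + 1438 \left(- \frac{1}{18}\right)} = \sqrt{837225 - \frac{719}{9}} = \sqrt{\frac{7534306}{9}} = \frac{\sqrt{7534306}}{3}$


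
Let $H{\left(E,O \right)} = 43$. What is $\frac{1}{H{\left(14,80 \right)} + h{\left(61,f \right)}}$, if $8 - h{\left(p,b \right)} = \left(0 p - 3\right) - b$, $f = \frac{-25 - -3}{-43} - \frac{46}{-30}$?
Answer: $\frac{645}{36149} \approx 0.017843$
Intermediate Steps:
$f = \frac{1319}{645}$ ($f = \left(-25 + 3\right) \left(- \frac{1}{43}\right) - - \frac{23}{15} = \left(-22\right) \left(- \frac{1}{43}\right) + \frac{23}{15} = \frac{22}{43} + \frac{23}{15} = \frac{1319}{645} \approx 2.045$)
$h{\left(p,b \right)} = 11 + b$ ($h{\left(p,b \right)} = 8 - \left(\left(0 p - 3\right) - b\right) = 8 - \left(\left(0 - 3\right) - b\right) = 8 - \left(-3 - b\right) = 8 + \left(3 + b\right) = 11 + b$)
$\frac{1}{H{\left(14,80 \right)} + h{\left(61,f \right)}} = \frac{1}{43 + \left(11 + \frac{1319}{645}\right)} = \frac{1}{43 + \frac{8414}{645}} = \frac{1}{\frac{36149}{645}} = \frac{645}{36149}$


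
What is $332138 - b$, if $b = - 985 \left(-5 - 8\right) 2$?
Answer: $306528$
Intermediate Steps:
$b = 25610$ ($b = - 985 \left(\left(-13\right) 2\right) = \left(-985\right) \left(-26\right) = 25610$)
$332138 - b = 332138 - 25610 = 306528$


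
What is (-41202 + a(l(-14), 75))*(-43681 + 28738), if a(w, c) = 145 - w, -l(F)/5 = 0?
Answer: 613514751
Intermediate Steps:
l(F) = 0 (l(F) = -5*0 = 0)
(-41202 + a(l(-14), 75))*(-43681 + 28738) = (-41202 + (145 - 1*0))*(-43681 + 28738) = (-41202 + (145 + 0))*(-14943) = (-41202 + 145)*(-14943) = -41057*(-14943) = 613514751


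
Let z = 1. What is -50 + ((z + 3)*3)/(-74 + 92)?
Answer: -148/3 ≈ -49.333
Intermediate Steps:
-50 + ((z + 3)*3)/(-74 + 92) = -50 + ((1 + 3)*3)/(-74 + 92) = -50 + (4*3)/18 = -50 + (1/18)*12 = -50 + 2/3 = -148/3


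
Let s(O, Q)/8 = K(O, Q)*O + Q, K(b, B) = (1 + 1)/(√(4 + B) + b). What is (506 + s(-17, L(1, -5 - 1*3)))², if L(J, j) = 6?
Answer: 25342195940/77841 + 86599360*√10/77841 ≈ 3.2908e+5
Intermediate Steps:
K(b, B) = 2/(b + √(4 + B))
s(O, Q) = 8*Q + 16*O/(O + √(4 + Q)) (s(O, Q) = 8*((2/(O + √(4 + Q)))*O + Q) = 8*(2*O/(O + √(4 + Q)) + Q) = 8*(Q + 2*O/(O + √(4 + Q))) = 8*Q + 16*O/(O + √(4 + Q)))
(506 + s(-17, L(1, -5 - 1*3)))² = (506 + 8*(2*(-17) + 6*(-17 + √(4 + 6)))/(-17 + √(4 + 6)))² = (506 + 8*(-34 + 6*(-17 + √10))/(-17 + √10))² = (506 + 8*(-34 + (-102 + 6*√10))/(-17 + √10))² = (506 + 8*(-136 + 6*√10)/(-17 + √10))²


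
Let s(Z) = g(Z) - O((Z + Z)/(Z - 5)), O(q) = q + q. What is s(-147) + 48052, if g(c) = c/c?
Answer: 1825867/38 ≈ 48049.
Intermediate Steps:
O(q) = 2*q
g(c) = 1
s(Z) = 1 - 4*Z/(-5 + Z) (s(Z) = 1 - 2*(Z + Z)/(Z - 5) = 1 - 2*(2*Z)/(-5 + Z) = 1 - 2*2*Z/(-5 + Z) = 1 - 4*Z/(-5 + Z))
s(-147) + 48052 = (-5 - 3*(-147))/(-5 - 147) + 48052 = (-5 + 441)/(-152) + 48052 = -1/152*436 + 48052 = -109/38 + 48052 = 1825867/38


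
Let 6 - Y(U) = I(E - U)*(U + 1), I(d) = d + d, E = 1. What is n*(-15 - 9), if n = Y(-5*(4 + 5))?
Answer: -97296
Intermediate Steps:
I(d) = 2*d
Y(U) = 6 - (1 + U)*(2 - 2*U) (Y(U) = 6 - 2*(1 - U)*(U + 1) = 6 - (2 - 2*U)*(1 + U) = 6 - (1 + U)*(2 - 2*U))
n = 4054 (n = 4 + 2*(-5*(4 + 5))² = 4 + 2*(-5*9)² = 4 + 2*(-45)² = 4 + 2*2025 = 4 + 4050 = 4054)
n*(-15 - 9) = 4054*(-15 - 9) = 4054*(-24) = -97296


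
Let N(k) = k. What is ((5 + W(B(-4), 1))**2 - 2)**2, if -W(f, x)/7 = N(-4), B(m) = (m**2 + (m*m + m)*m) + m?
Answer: 1181569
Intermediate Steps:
B(m) = m + m**2 + m*(m + m**2) (B(m) = (m**2 + (m**2 + m)*m) + m = (m**2 + (m + m**2)*m) + m = (m**2 + m*(m + m**2)) + m = m + m**2 + m*(m + m**2))
W(f, x) = 28 (W(f, x) = -7*(-4) = 28)
((5 + W(B(-4), 1))**2 - 2)**2 = ((5 + 28)**2 - 2)**2 = (33**2 - 2)**2 = (1089 - 2)**2 = 1087**2 = 1181569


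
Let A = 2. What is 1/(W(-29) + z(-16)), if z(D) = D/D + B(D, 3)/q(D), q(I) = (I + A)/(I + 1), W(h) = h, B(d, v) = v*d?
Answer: -7/556 ≈ -0.012590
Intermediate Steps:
B(d, v) = d*v
q(I) = (2 + I)/(1 + I) (q(I) = (I + 2)/(I + 1) = (2 + I)/(1 + I))
z(D) = 1 + 3*D*(1 + D)/(2 + D) (z(D) = D/D + (D*3)/(((2 + D)/(1 + D))) = 1 + (3*D)*((1 + D)/(2 + D)) = 1 + 3*D*(1 + D)/(2 + D))
1/(W(-29) + z(-16)) = 1/(-29 + (2 - 16 + 3*(-16)*(1 - 16))/(2 - 16)) = 1/(-29 + (2 - 16 + 3*(-16)*(-15))/(-14)) = 1/(-29 - (2 - 16 + 720)/14) = 1/(-29 - 1/14*706) = 1/(-29 - 353/7) = 1/(-556/7) = -7/556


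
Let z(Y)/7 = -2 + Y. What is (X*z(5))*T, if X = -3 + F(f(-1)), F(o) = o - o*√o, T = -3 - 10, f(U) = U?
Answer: 1092 - 273*I ≈ 1092.0 - 273.0*I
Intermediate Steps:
T = -13
F(o) = o - o^(3/2)
z(Y) = -14 + 7*Y (z(Y) = 7*(-2 + Y) = -14 + 7*Y)
X = -4 + I (X = -3 + (-1 - (-1)^(3/2)) = -3 + (-1 - (-1)*I) = -3 + (-1 + I) = -4 + I ≈ -4.0 + 1.0*I)
(X*z(5))*T = ((-4 + I)*(-14 + 7*5))*(-13) = ((-4 + I)*(-14 + 35))*(-13) = ((-4 + I)*21)*(-13) = (-84 + 21*I)*(-13) = 1092 - 273*I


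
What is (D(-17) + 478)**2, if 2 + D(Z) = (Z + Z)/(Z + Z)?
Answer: 227529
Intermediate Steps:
D(Z) = -1 (D(Z) = -2 + (Z + Z)/(Z + Z) = -2 + (2*Z)/((2*Z)) = -2 + (2*Z)*(1/(2*Z)) = -2 + 1 = -1)
(D(-17) + 478)**2 = (-1 + 478)**2 = 477**2 = 227529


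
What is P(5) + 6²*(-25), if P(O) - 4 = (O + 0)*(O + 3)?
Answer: -856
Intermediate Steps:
P(O) = 4 + O*(3 + O) (P(O) = 4 + (O + 0)*(O + 3) = 4 + O*(3 + O))
P(5) + 6²*(-25) = (4 + 5² + 3*5) + 6²*(-25) = (4 + 25 + 15) + 36*(-25) = 44 - 900 = -856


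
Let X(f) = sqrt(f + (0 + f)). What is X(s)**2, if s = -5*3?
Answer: -30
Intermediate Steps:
s = -15
X(f) = sqrt(2)*sqrt(f) (X(f) = sqrt(f + f) = sqrt(2*f) = sqrt(2)*sqrt(f))
X(s)**2 = (sqrt(2)*sqrt(-15))**2 = (sqrt(2)*(I*sqrt(15)))**2 = (I*sqrt(30))**2 = -30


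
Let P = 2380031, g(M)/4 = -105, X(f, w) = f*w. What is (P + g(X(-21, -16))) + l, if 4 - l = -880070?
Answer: 3259685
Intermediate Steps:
l = 880074 (l = 4 - 1*(-880070) = 4 + 880070 = 880074)
g(M) = -420 (g(M) = 4*(-105) = -420)
(P + g(X(-21, -16))) + l = (2380031 - 420) + 880074 = 2379611 + 880074 = 3259685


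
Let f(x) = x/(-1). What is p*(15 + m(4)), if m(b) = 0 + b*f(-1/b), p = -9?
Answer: -144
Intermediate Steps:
f(x) = -x (f(x) = x*(-1) = -x)
m(b) = 1 (m(b) = 0 + b*(-(-1)/b) = 0 + b/b = 0 + 1 = 1)
p*(15 + m(4)) = -9*(15 + 1) = -9*16 = -144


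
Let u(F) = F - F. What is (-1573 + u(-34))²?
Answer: 2474329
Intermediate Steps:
u(F) = 0
(-1573 + u(-34))² = (-1573 + 0)² = (-1573)² = 2474329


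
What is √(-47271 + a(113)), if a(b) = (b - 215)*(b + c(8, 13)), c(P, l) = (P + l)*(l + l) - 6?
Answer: 3*I*√12653 ≈ 337.46*I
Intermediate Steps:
c(P, l) = -6 + 2*l*(P + l) (c(P, l) = (P + l)*(2*l) - 6 = 2*l*(P + l) - 6 = -6 + 2*l*(P + l))
a(b) = (-215 + b)*(540 + b) (a(b) = (b - 215)*(b + (-6 + 2*13² + 2*8*13)) = (-215 + b)*(b + (-6 + 2*169 + 208)) = (-215 + b)*(b + (-6 + 338 + 208)) = (-215 + b)*(b + 540) = (-215 + b)*(540 + b))
√(-47271 + a(113)) = √(-47271 + (-116100 + 113² + 325*113)) = √(-47271 + (-116100 + 12769 + 36725)) = √(-47271 - 66606) = √(-113877) = 3*I*√12653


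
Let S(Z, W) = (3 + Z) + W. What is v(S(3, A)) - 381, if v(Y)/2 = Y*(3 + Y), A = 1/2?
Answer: -515/2 ≈ -257.50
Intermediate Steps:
A = 1/2 ≈ 0.50000
S(Z, W) = 3 + W + Z
v(Y) = 2*Y*(3 + Y) (v(Y) = 2*(Y*(3 + Y)) = 2*Y*(3 + Y))
v(S(3, A)) - 381 = 2*(3 + 1/2 + 3)*(3 + (3 + 1/2 + 3)) - 381 = 2*(13/2)*(3 + 13/2) - 381 = 2*(13/2)*(19/2) - 381 = 247/2 - 381 = -515/2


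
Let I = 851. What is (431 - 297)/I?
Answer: 134/851 ≈ 0.15746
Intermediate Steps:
(431 - 297)/I = (431 - 297)/851 = 134*(1/851) = 134/851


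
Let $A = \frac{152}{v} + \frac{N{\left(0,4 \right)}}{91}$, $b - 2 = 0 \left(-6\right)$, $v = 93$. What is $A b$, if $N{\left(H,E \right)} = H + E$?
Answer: $\frac{28408}{8463} \approx 3.3567$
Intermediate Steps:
$N{\left(H,E \right)} = E + H$
$b = 2$ ($b = 2 + 0 \left(-6\right) = 2 + 0 = 2$)
$A = \frac{14204}{8463}$ ($A = \frac{152}{93} + \frac{4 + 0}{91} = 152 \cdot \frac{1}{93} + 4 \cdot \frac{1}{91} = \frac{152}{93} + \frac{4}{91} = \frac{14204}{8463} \approx 1.6784$)
$A b = \frac{14204}{8463} \cdot 2 = \frac{28408}{8463}$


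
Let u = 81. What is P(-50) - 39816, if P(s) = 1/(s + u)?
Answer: -1234295/31 ≈ -39816.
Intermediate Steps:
P(s) = 1/(81 + s) (P(s) = 1/(s + 81) = 1/(81 + s))
P(-50) - 39816 = 1/(81 - 50) - 39816 = 1/31 - 39816 = -1234295/31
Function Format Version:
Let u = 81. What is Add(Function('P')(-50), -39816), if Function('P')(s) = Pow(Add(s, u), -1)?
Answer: Rational(-1234295, 31) ≈ -39816.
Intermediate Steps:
Function('P')(s) = Pow(Add(81, s), -1) (Function('P')(s) = Pow(Add(s, 81), -1) = Pow(Add(81, s), -1))
Add(Function('P')(-50), -39816) = Add(Pow(Add(81, -50), -1), -39816) = Add(Pow(31, -1), -39816) = Add(Rational(1, 31), -39816) = Rational(-1234295, 31)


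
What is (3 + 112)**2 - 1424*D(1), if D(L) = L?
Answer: 11801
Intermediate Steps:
(3 + 112)**2 - 1424*D(1) = (3 + 112)**2 - 1424 = 115**2 - 1*1424 = 13225 - 1424 = 11801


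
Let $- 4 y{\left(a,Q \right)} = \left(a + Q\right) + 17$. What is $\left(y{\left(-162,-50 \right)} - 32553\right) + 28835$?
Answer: $- \frac{14677}{4} \approx -3669.3$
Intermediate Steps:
$y{\left(a,Q \right)} = - \frac{17}{4} - \frac{Q}{4} - \frac{a}{4}$ ($y{\left(a,Q \right)} = - \frac{\left(a + Q\right) + 17}{4} = - \frac{\left(Q + a\right) + 17}{4} = - \frac{17 + Q + a}{4} = - \frac{17}{4} - \frac{Q}{4} - \frac{a}{4}$)
$\left(y{\left(-162,-50 \right)} - 32553\right) + 28835 = \left(\left(- \frac{17}{4} - - \frac{25}{2} - - \frac{81}{2}\right) - 32553\right) + 28835 = \left(\left(- \frac{17}{4} + \frac{25}{2} + \frac{81}{2}\right) - 32553\right) + 28835 = \left(\frac{195}{4} - 32553\right) + 28835 = - \frac{130017}{4} + 28835 = - \frac{14677}{4}$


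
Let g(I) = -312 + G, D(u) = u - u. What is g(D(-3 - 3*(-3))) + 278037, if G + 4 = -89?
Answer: 277632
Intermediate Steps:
G = -93 (G = -4 - 89 = -93)
D(u) = 0
g(I) = -405 (g(I) = -312 - 93 = -405)
g(D(-3 - 3*(-3))) + 278037 = -405 + 278037 = 277632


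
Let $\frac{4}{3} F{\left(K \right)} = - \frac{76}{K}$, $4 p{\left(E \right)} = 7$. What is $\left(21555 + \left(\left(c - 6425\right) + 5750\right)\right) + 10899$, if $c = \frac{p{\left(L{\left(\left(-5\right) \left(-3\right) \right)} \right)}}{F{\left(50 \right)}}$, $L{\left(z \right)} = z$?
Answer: $\frac{3622631}{114} \approx 31777.0$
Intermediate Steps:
$p{\left(E \right)} = \frac{7}{4}$ ($p{\left(E \right)} = \frac{1}{4} \cdot 7 = \frac{7}{4}$)
$F{\left(K \right)} = - \frac{57}{K}$ ($F{\left(K \right)} = \frac{3 \left(- \frac{76}{K}\right)}{4} = - \frac{57}{K}$)
$c = - \frac{175}{114}$ ($c = \frac{7}{4 \left(- \frac{57}{50}\right)} = \frac{7}{4} \left(- \frac{50}{57}\right) = - \frac{175}{114} \approx -1.5351$)
$\left(21555 + \left(\left(c - 6425\right) + 5750\right)\right) + 10899 = \left(21555 + \left(\left(- \frac{175}{114} - 6425\right) + 5750\right)\right) + 10899 = \left(21555 + \left(- \frac{732625}{114} + 5750\right)\right) + 10899 = \left(21555 - \frac{77125}{114}\right) + 10899 = \frac{2380145}{114} + 10899 = \frac{3622631}{114}$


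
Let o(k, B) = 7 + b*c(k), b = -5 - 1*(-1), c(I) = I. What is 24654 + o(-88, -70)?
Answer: 25013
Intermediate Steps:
b = -4 (b = -5 + 1 = -4)
o(k, B) = 7 - 4*k
24654 + o(-88, -70) = 24654 + (7 - 4*(-88)) = 24654 + (7 + 352) = 24654 + 359 = 25013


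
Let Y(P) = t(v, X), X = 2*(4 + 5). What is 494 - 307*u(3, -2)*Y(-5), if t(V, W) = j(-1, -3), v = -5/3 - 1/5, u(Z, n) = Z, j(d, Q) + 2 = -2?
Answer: 4178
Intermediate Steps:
j(d, Q) = -4 (j(d, Q) = -2 - 2 = -4)
v = -28/15 (v = -5*⅓ - 1*⅕ = -5/3 - ⅕ = -28/15 ≈ -1.8667)
X = 18 (X = 2*9 = 18)
t(V, W) = -4
Y(P) = -4
494 - 307*u(3, -2)*Y(-5) = 494 - 921*(-4) = 494 - 307*(-12) = 494 + 3684 = 4178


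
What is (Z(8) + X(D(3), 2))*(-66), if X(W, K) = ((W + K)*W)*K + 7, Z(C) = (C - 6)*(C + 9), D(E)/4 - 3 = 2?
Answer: -60786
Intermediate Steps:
D(E) = 20 (D(E) = 12 + 4*2 = 12 + 8 = 20)
Z(C) = (-6 + C)*(9 + C)
X(W, K) = 7 + K*W*(K + W) (X(W, K) = ((K + W)*W)*K + 7 = (W*(K + W))*K + 7 = K*W*(K + W) + 7 = 7 + K*W*(K + W))
(Z(8) + X(D(3), 2))*(-66) = ((-54 + 8² + 3*8) + (7 + 2*20² + 20*2²))*(-66) = ((-54 + 64 + 24) + (7 + 2*400 + 20*4))*(-66) = (34 + (7 + 800 + 80))*(-66) = (34 + 887)*(-66) = 921*(-66) = -60786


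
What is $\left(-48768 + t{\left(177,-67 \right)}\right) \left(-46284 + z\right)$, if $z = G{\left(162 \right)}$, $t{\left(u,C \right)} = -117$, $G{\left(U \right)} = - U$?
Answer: $2270512710$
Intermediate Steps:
$z = -162$ ($z = \left(-1\right) 162 = -162$)
$\left(-48768 + t{\left(177,-67 \right)}\right) \left(-46284 + z\right) = \left(-48768 - 117\right) \left(-46284 - 162\right) = \left(-48885\right) \left(-46446\right) = 2270512710$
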